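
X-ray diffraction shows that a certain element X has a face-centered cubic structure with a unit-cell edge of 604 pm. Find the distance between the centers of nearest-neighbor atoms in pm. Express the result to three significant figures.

427 pm

In an FCC structure, atoms touch along the face diagonal, so √2·a = 4r; the nearest-neighbor distance equals 2r = 0.7071·a.
d = 0.7071 × 604 = 427 pm.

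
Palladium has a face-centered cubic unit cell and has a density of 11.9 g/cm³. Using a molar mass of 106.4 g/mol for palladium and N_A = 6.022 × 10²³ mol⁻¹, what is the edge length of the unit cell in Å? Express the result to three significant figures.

With Z = 4 atoms per FCC cell, a³ = Z·M/(N_A·ρ) = 4 × 106.4 / (6.022 × 10²³ × 11.90 g/cm³) = 5.939 × 10^-23 cm³.
a = (5.939 × 10^-23)^(1/3) = 3.902 × 10^-8 cm = 3.90 Å.

3.90 Å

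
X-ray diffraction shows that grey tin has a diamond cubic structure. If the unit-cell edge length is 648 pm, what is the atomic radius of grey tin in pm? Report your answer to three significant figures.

140 pm

In a diamond cubic lattice, nearest neighbors lie along the body diagonal with √3·a = 8r.
r = √3·a/8 = 1.7321 × 648 / 8 = 140 pm.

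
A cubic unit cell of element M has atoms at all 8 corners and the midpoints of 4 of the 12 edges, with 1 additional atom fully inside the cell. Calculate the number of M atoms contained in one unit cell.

Corner atoms are shared by 8 cells (1/8 each), edge atoms by 4 (1/4 each), interior atoms are unshared.
Net atoms = 8 × 1/8 + 4 × 1/4 + 1 = 1 + 1 + 1 = 3.

3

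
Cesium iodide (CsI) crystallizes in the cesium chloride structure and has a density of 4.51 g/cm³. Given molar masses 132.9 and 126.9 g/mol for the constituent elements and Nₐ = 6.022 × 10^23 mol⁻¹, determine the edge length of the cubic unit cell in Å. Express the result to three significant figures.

4.57 Å

M(CsI) = 259.8 g/mol; Z = 1 formula unit per cell.
a³ = Z·M/(N_A·ρ) = 1 × 259.8 / (6.022 × 10²³ × 4.51) = 9.566 × 10^-23 cm³, so a = 4.573 × 10^-8 cm = 4.57 Å.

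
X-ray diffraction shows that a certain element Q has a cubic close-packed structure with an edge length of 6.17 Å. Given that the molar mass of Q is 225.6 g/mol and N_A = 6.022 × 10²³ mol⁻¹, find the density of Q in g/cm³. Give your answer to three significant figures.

An FCC unit cell contains Z = 4 atoms.
Cell volume: a³ = (6.17 Å)³ = (6.170 × 10^-8 cm)³ = 2.349 × 10^-22 cm³.
ρ = Z·M/(N_A·a³) = 4 × 225.6 / (6.022 × 10²³ × 2.349 × 10^-22) = 6.380 g/cm³.

6.38 g/cm³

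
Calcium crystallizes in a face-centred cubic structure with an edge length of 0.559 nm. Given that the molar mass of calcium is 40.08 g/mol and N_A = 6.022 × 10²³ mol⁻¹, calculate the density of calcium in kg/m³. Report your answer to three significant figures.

1520 kg/m³

An FCC unit cell contains Z = 4 atoms.
Cell volume: a³ = (0.559 nm)³ = (5.590 × 10^-8 cm)³ = 1.747 × 10^-22 cm³.
ρ = Z·M/(N_A·a³) = 4 × 40.08 / (6.022 × 10²³ × 1.747 × 10^-22) = 1.524 g/cm³ = 1520 kg/m³.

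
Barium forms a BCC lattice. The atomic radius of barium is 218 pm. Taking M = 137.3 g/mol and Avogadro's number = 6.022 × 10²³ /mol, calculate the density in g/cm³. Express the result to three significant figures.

3.57 g/cm³

In a BCC lattice, atoms touch along the body diagonal, so √3·a = 4r, giving a = 503.4 pm = 5.034 × 10^-8 cm.
With Z = 2, ρ = Z·M/(N_A·a³) = 2 × 137.3 / (6.022 × 10²³ × 1.276 × 10^-22) = 3.573 g/cm³.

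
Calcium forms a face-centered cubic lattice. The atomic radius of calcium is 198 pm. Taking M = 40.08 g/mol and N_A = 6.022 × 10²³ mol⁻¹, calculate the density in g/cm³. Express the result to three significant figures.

In an FCC lattice, atoms touch along the face diagonal, so √2·a = 4r, giving a = 560.0 pm = 5.600 × 10^-8 cm.
With Z = 4, ρ = Z·M/(N_A·a³) = 4 × 40.08 / (6.022 × 10²³ × 1.756 × 10^-22) = 1.516 g/cm³.

1.52 g/cm³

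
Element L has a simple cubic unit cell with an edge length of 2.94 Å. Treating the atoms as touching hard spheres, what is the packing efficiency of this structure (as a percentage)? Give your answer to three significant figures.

52.4%

In a simple cubic lattice atoms touch along the cell edge, so a = 2r, so r = 0.5000a = 1.470 Å.
Packing fraction = Z·(4/3)πr³ / a³ = 1 × (4/3)π × (1.470)³ / (2.94)³ = 0.5236 = 52.4%.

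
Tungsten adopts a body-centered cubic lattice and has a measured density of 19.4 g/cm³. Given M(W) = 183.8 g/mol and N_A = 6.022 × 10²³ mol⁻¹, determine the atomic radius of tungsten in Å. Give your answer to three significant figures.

1.37 Å

For a BCC cell (Z = 2), a³ = Z·M/(N_A·ρ) = 2 × 183.8 / (6.022 × 10²³ × 19.40) = 3.147 × 10^-23 cm³, so a = 3.157 × 10^-8 cm = 3.157 Å.
Atoms touch along the body diagonal, so √3·a = 4r, so r = 0.4330 × a = 1.37 Å.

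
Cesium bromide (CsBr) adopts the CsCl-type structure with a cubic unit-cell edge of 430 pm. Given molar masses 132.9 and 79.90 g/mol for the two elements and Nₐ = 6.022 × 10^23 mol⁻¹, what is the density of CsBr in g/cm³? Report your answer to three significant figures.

4.44 g/cm³

The CsCl-type structure contains Z = 1 formula unit per cell; M(CsBr) = 132.9 + 79.90 = 212.8 g/mol.
a³ = (4.300 × 10^-8 cm)³ = 7.951 × 10^-23 cm³.
ρ = 1 × 212.8 / (6.022 × 10²³ × 7.951 × 10^-23) = 4.445 g/cm³.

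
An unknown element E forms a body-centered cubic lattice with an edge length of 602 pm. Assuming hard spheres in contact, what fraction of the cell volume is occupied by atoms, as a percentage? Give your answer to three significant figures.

68.0%

In a BCC lattice atoms touch along the body diagonal, so √3·a = 4r, so r = 0.4330a = 260.7 pm.
Packing fraction = Z·(4/3)πr³ / a³ = 2 × (4/3)π × (260.7)³ / (602)³ = 0.6802 = 68.0%.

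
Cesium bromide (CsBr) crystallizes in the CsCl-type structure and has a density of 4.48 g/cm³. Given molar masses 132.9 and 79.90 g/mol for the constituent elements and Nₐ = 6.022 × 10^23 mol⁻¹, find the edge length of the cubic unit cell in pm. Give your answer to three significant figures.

429 pm

M(CsBr) = 212.8 g/mol; Z = 1 formula unit per cell.
a³ = Z·M/(N_A·ρ) = 1 × 212.8 / (6.022 × 10²³ × 4.48) = 7.888 × 10^-23 cm³, so a = 4.289 × 10^-8 cm = 429 pm.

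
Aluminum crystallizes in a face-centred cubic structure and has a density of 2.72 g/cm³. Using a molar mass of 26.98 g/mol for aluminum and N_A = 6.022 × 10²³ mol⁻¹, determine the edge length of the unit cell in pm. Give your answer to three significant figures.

With Z = 4 atoms per FCC cell, a³ = Z·M/(N_A·ρ) = 4 × 26.98 / (6.022 × 10²³ × 2.720 g/cm³) = 6.589 × 10^-23 cm³.
a = (6.589 × 10^-23)^(1/3) = 4.039 × 10^-8 cm = 404 pm.

404 pm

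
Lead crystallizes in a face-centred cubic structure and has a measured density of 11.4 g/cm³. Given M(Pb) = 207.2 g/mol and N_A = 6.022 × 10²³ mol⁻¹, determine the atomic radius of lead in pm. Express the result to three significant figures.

175 pm

For an FCC cell (Z = 4), a³ = Z·M/(N_A·ρ) = 4 × 207.2 / (6.022 × 10²³ × 11.40) = 1.207 × 10^-22 cm³, so a = 4.942 × 10^-8 cm = 494.2 pm.
Atoms touch along the face diagonal, so √2·a = 4r, so r = 0.3536 × a = 175 pm.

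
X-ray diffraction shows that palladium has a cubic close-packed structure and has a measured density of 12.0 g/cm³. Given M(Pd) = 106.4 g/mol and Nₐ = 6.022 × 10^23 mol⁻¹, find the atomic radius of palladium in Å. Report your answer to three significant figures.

For an FCC cell (Z = 4), a³ = Z·M/(N_A·ρ) = 4 × 106.4 / (6.022 × 10²³ × 12.00) = 5.890 × 10^-23 cm³, so a = 3.891 × 10^-8 cm = 3.891 Å.
Atoms touch along the face diagonal, so √2·a = 4r, so r = 0.3536 × a = 1.38 Å.

1.38 Å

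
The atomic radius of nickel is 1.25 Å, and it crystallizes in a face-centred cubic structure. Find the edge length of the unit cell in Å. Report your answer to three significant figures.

In an FCC lattice, atoms touch along the face diagonal, so √2·a = 4r.
a = 4r/√2 = 4 × 1.25 / 1.4142 = 3.54 Å.

3.54 Å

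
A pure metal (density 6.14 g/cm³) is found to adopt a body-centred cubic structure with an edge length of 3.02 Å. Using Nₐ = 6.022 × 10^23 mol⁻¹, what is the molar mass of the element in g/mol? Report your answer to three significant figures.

50.9 g/mol

A BCC cell has Z = 2 atoms; a = 3.020 × 10^-8 cm.
M = ρ·N_A·a³/Z = 6.14 × 6.022 × 10²³ × 2.754 × 10^-23 / 2 = 50.9 g/mol.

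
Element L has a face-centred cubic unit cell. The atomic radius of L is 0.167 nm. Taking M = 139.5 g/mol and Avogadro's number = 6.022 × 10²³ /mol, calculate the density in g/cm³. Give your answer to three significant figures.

In an FCC lattice, atoms touch along the face diagonal, so √2·a = 4r, giving a = 0.4723 nm = 4.723 × 10^-8 cm.
With Z = 4, ρ = Z·M/(N_A·a³) = 4 × 139.5 / (6.022 × 10²³ × 1.054 × 10^-22) = 8.792 g/cm³.

8.79 g/cm³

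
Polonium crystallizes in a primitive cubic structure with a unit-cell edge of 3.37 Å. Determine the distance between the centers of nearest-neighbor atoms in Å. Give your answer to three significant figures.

In a simple cubic structure, atoms touch along the cell edge, so a = 2r; the nearest-neighbor distance equals 2r = 1.000·a.
d = 1.000 × 3.37 = 3.37 Å.

3.37 Å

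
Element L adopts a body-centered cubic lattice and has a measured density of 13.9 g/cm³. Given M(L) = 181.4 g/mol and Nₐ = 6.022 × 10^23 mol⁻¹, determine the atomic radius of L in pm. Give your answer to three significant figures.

152 pm

For a BCC cell (Z = 2), a³ = Z·M/(N_A·ρ) = 2 × 181.4 / (6.022 × 10²³ × 13.90) = 4.334 × 10^-23 cm³, so a = 3.513 × 10^-8 cm = 351.3 pm.
Atoms touch along the body diagonal, so √3·a = 4r, so r = 0.4330 × a = 152 pm.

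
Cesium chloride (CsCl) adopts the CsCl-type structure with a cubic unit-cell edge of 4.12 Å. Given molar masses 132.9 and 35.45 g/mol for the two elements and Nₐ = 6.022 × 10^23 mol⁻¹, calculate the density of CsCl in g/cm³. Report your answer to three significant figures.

4.00 g/cm³

The CsCl-type structure contains Z = 1 formula unit per cell; M(CsCl) = 132.9 + 35.45 = 168.35 g/mol.
a³ = (4.120 × 10^-8 cm)³ = 6.993 × 10^-23 cm³.
ρ = 1 × 168.35 / (6.022 × 10²³ × 6.993 × 10^-23) = 3.997 g/cm³.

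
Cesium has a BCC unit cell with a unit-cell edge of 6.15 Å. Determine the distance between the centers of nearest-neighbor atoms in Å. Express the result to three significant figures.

5.33 Å

In a BCC structure, atoms touch along the body diagonal, so √3·a = 4r; the nearest-neighbor distance equals 2r = 0.8660·a.
d = 0.8660 × 6.15 = 5.33 Å.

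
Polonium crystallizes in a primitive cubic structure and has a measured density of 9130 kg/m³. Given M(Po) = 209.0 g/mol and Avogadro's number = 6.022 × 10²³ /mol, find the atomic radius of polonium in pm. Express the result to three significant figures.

For a simple cubic cell (Z = 1), a³ = Z·M/(N_A·ρ) = 1 × 209.0 / (6.022 × 10²³ × 9.130) = 3.801 × 10^-23 cm³, so a = 3.362 × 10^-8 cm = 336.2 pm.
Atoms touch along the cell edge, so a = 2r, so r = 0.5000 × a = 168 pm.

168 pm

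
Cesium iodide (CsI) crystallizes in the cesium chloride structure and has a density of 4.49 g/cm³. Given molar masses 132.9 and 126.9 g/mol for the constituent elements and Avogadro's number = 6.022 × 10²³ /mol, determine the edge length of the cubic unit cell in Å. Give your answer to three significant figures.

M(CsI) = 259.8 g/mol; Z = 1 formula unit per cell.
a³ = Z·M/(N_A·ρ) = 1 × 259.8 / (6.022 × 10²³ × 4.49) = 9.608 × 10^-23 cm³, so a = 4.580 × 10^-8 cm = 4.58 Å.

4.58 Å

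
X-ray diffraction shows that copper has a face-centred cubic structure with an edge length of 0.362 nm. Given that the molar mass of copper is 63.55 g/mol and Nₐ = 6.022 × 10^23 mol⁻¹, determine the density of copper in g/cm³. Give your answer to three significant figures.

An FCC unit cell contains Z = 4 atoms.
Cell volume: a³ = (0.362 nm)³ = (3.620 × 10^-8 cm)³ = 4.744 × 10^-23 cm³.
ρ = Z·M/(N_A·a³) = 4 × 63.55 / (6.022 × 10²³ × 4.744 × 10^-23) = 8.898 g/cm³.

8.90 g/cm³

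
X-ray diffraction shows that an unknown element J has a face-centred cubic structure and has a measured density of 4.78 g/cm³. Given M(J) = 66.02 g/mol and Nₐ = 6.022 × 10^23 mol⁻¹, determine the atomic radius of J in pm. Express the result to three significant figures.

159 pm

For an FCC cell (Z = 4), a³ = Z·M/(N_A·ρ) = 4 × 66.02 / (6.022 × 10²³ × 4.780) = 9.174 × 10^-23 cm³, so a = 4.510 × 10^-8 cm = 451.0 pm.
Atoms touch along the face diagonal, so √2·a = 4r, so r = 0.3536 × a = 159 pm.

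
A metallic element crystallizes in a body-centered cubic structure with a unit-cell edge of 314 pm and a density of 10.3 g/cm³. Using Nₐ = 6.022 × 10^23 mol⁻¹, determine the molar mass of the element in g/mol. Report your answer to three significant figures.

A BCC cell has Z = 2 atoms; a = 3.140 × 10^-8 cm.
M = ρ·N_A·a³/Z = 10.3 × 6.022 × 10²³ × 3.096 × 10^-23 / 2 = 96.0 g/mol.

96.0 g/mol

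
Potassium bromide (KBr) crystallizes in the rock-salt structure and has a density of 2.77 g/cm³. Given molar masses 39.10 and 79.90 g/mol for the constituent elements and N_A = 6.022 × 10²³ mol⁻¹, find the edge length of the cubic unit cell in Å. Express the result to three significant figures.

6.58 Å

M(KBr) = 119.0 g/mol; Z = 4 formula units per cell.
a³ = Z·M/(N_A·ρ) = 4 × 119.0 / (6.022 × 10²³ × 2.77) = 2.854 × 10^-22 cm³, so a = 6.584 × 10^-8 cm = 6.58 Å.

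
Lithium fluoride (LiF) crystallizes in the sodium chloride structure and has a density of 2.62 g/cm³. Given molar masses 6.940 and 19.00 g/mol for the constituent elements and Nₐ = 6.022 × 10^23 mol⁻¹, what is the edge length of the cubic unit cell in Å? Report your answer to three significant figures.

4.04 Å

M(LiF) = 25.94 g/mol; Z = 4 formula units per cell.
a³ = Z·M/(N_A·ρ) = 4 × 25.94 / (6.022 × 10²³ × 2.62) = 6.576 × 10^-23 cm³, so a = 4.036 × 10^-8 cm = 4.04 Å.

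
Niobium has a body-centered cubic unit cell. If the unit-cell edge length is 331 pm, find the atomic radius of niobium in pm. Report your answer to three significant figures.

143 pm

In a BCC lattice, atoms touch along the body diagonal, so √3·a = 4r.
r = √3·a/4 = 1.7321 × 331 / 4 = 143 pm.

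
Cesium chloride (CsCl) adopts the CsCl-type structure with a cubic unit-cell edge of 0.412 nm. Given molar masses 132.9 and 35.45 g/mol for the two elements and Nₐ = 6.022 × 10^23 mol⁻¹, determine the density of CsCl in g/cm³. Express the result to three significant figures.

4.00 g/cm³

The CsCl-type structure contains Z = 1 formula unit per cell; M(CsCl) = 132.9 + 35.45 = 168.35 g/mol.
a³ = (4.120 × 10^-8 cm)³ = 6.993 × 10^-23 cm³.
ρ = 1 × 168.35 / (6.022 × 10²³ × 6.993 × 10^-23) = 3.997 g/cm³.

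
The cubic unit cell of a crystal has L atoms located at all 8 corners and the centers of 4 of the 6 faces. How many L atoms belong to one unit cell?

3

Corner atoms are shared by 8 cells (1/8 each), face atoms by 2 (1/2 each).
Net atoms = 8 × 1/8 + 4 × 1/2 = 1 + 2 = 3.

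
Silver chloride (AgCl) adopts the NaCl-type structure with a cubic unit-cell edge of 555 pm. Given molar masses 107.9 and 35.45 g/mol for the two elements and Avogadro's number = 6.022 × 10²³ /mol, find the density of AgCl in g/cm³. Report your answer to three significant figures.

The NaCl-type structure contains Z = 4 formula units per cell; M(AgCl) = 107.9 + 35.45 = 143.35 g/mol.
a³ = (5.550 × 10^-8 cm)³ = 1.710 × 10^-22 cm³.
ρ = 4 × 143.35 / (6.022 × 10²³ × 1.710 × 10^-22) = 5.570 g/cm³.

5.57 g/cm³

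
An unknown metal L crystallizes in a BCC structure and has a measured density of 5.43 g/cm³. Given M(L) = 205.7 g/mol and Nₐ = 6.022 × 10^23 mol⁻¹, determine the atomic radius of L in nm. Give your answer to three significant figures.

For a BCC cell (Z = 2), a³ = Z·M/(N_A·ρ) = 2 × 205.7 / (6.022 × 10²³ × 5.430) = 1.258 × 10^-22 cm³, so a = 5.011 × 10^-8 cm = 0.5011 nm.
Atoms touch along the body diagonal, so √3·a = 4r, so r = 0.4330 × a = 0.217 nm.

0.217 nm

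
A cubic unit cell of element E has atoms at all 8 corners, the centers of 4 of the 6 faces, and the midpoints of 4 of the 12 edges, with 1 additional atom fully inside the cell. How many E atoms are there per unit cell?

5

Corner atoms are shared by 8 cells (1/8 each), face atoms by 2 (1/2 each), edge atoms by 4 (1/4 each), interior atoms are unshared.
Net atoms = 8 × 1/8 + 4 × 1/2 + 4 × 1/4 + 1 = 1 + 2 + 1 + 1 = 5.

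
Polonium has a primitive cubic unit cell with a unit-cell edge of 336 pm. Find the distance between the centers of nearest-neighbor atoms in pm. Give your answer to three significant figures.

In a simple cubic structure, atoms touch along the cell edge, so a = 2r; the nearest-neighbor distance equals 2r = 1.000·a.
d = 1.000 × 336 = 336 pm.

336 pm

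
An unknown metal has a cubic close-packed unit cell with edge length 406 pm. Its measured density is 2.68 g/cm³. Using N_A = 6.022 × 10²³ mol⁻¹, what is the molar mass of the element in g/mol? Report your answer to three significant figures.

27.0 g/mol

An FCC cell has Z = 4 atoms; a = 4.060 × 10^-8 cm.
M = ρ·N_A·a³/Z = 2.68 × 6.022 × 10²³ × 6.692 × 10^-23 / 4 = 27.0 g/mol.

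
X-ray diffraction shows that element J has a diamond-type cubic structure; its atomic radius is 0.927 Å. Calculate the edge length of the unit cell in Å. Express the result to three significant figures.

In a diamond cubic lattice, nearest neighbors lie along the body diagonal with √3·a = 8r.
a = 8r/√3 = 8 × 0.927 / 1.7321 = 4.28 Å.

4.28 Å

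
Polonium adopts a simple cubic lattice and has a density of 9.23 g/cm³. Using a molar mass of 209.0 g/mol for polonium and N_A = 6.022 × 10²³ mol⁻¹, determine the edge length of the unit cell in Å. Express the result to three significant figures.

With Z = 1 atom per simple cubic cell, a³ = Z·M/(N_A·ρ) = 1 × 209.0 / (6.022 × 10²³ × 9.230 g/cm³) = 3.760 × 10^-23 cm³.
a = (3.760 × 10^-23)^(1/3) = 3.350 × 10^-8 cm = 3.35 Å.

3.35 Å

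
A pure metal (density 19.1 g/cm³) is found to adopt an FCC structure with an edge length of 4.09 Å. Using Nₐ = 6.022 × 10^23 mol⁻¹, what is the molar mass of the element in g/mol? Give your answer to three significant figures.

197 g/mol

An FCC cell has Z = 4 atoms; a = 4.090 × 10^-8 cm.
M = ρ·N_A·a³/Z = 19.1 × 6.022 × 10²³ × 6.842 × 10^-23 / 4 = 197 g/mol.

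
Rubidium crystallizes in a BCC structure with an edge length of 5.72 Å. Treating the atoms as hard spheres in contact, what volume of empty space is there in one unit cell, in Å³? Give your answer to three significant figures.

In a BCC lattice atoms touch along the body diagonal, so √3·a = 4r, so r = 0.4330a = 2.477 Å.
V_cell = a³ = 187.1 Å³; V_atoms = 2 × (4/3)πr³ = 127.3 Å³.
Empty space = 187.1 − 127.3 = 59.9 Å³.

59.9 Å³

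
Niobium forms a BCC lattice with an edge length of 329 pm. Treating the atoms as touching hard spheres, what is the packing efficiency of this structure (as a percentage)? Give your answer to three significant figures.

In a BCC lattice atoms touch along the body diagonal, so √3·a = 4r, so r = 0.4330a = 142.5 pm.
Packing fraction = Z·(4/3)πr³ / a³ = 2 × (4/3)π × (142.5)³ / (329)³ = 0.6802 = 68.0%.

68.0%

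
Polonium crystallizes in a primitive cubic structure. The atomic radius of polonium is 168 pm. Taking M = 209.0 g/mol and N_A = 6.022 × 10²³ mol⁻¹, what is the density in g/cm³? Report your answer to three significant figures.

9.15 g/cm³

In a simple cubic lattice, atoms touch along the cell edge, so a = 2r, giving a = 336.0 pm = 3.360 × 10^-8 cm.
With Z = 1, ρ = Z·M/(N_A·a³) = 1 × 209.0 / (6.022 × 10²³ × 3.793 × 10^-23) = 9.149 g/cm³.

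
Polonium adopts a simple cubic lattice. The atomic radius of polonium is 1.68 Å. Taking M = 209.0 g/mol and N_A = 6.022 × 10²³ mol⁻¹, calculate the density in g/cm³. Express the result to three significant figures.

In a simple cubic lattice, atoms touch along the cell edge, so a = 2r, giving a = 3.360 Å = 3.360 × 10^-8 cm.
With Z = 1, ρ = Z·M/(N_A·a³) = 1 × 209.0 / (6.022 × 10²³ × 3.793 × 10^-23) = 9.149 g/cm³.

9.15 g/cm³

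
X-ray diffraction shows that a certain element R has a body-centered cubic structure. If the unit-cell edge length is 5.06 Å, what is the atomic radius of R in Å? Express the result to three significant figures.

2.19 Å

In a BCC lattice, atoms touch along the body diagonal, so √3·a = 4r.
r = √3·a/4 = 1.7321 × 5.06 / 4 = 2.19 Å.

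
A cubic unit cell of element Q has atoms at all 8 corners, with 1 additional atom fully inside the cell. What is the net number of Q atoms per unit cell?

Corner atoms are shared by 8 cells (1/8 each), interior atoms are unshared.
Net atoms = 8 × 1/8 + 1 = 1 + 1 = 2.

2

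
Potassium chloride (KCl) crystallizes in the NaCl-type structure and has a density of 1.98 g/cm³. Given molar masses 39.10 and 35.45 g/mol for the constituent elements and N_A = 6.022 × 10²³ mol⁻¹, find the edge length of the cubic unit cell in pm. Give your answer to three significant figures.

630 pm

M(KCl) = 74.55 g/mol; Z = 4 formula units per cell.
a³ = Z·M/(N_A·ρ) = 4 × 74.55 / (6.022 × 10²³ × 1.98) = 2.501 × 10^-22 cm³, so a = 6.300 × 10^-8 cm = 630 pm.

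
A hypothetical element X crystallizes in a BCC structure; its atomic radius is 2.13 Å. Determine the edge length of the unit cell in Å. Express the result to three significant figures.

4.92 Å

In a BCC lattice, atoms touch along the body diagonal, so √3·a = 4r.
a = 4r/√3 = 4 × 2.13 / 1.7321 = 4.92 Å.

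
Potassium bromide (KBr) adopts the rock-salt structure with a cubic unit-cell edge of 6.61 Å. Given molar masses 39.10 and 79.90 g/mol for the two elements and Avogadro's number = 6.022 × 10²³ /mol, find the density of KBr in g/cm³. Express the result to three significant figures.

The rock-salt structure contains Z = 4 formula units per cell; M(KBr) = 39.10 + 79.90 = 119.0 g/mol.
a³ = (6.610 × 10^-8 cm)³ = 2.888 × 10^-22 cm³.
ρ = 4 × 119.0 / (6.022 × 10²³ × 2.888 × 10^-22) = 2.737 g/cm³.

2.74 g/cm³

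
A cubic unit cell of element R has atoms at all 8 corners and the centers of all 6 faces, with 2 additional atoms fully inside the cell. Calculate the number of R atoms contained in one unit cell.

Corner atoms are shared by 8 cells (1/8 each), face atoms by 2 (1/2 each), interior atoms are unshared.
Net atoms = 8 × 1/8 + 6 × 1/2 + 2 = 1 + 3 + 2 = 6.

6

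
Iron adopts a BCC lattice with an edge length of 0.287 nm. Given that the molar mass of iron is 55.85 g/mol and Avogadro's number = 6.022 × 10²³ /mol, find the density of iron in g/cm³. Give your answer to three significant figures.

7.85 g/cm³

A BCC unit cell contains Z = 2 atoms.
Cell volume: a³ = (0.287 nm)³ = (2.870 × 10^-8 cm)³ = 2.364 × 10^-23 cm³.
ρ = Z·M/(N_A·a³) = 2 × 55.85 / (6.022 × 10²³ × 2.364 × 10^-23) = 7.846 g/cm³.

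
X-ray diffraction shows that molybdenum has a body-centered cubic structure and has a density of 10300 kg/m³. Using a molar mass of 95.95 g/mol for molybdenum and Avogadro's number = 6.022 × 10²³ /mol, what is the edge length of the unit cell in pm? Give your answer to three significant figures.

314 pm

With Z = 2 atoms per BCC cell, a³ = Z·M/(N_A·ρ) = 2 × 95.95 / (6.022 × 10²³ × 10.30 g/cm³) = 3.094 × 10^-23 cm³.
a = (3.094 × 10^-23)^(1/3) = 3.139 × 10^-8 cm = 314 pm.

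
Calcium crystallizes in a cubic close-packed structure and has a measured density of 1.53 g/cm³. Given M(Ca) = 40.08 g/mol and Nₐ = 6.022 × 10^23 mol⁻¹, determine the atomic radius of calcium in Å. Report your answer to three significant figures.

For an FCC cell (Z = 4), a³ = Z·M/(N_A·ρ) = 4 × 40.08 / (6.022 × 10²³ × 1.530) = 1.740 × 10^-22 cm³, so a = 5.583 × 10^-8 cm = 5.583 Å.
Atoms touch along the face diagonal, so √2·a = 4r, so r = 0.3536 × a = 1.97 Å.

1.97 Å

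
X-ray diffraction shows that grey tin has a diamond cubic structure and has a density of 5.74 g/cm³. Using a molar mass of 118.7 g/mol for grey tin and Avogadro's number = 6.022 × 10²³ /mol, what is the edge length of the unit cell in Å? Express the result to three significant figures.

6.50 Å

With Z = 8 atoms per diamond cubic cell, a³ = Z·M/(N_A·ρ) = 8 × 118.7 / (6.022 × 10²³ × 5.740 g/cm³) = 2.747 × 10^-22 cm³.
a = (2.747 × 10^-22)^(1/3) = 6.501 × 10^-8 cm = 6.50 Å.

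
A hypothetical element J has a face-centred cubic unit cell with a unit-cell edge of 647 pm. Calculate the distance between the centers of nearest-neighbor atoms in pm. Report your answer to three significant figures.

457 pm

In an FCC structure, atoms touch along the face diagonal, so √2·a = 4r; the nearest-neighbor distance equals 2r = 0.7071·a.
d = 0.7071 × 647 = 457 pm.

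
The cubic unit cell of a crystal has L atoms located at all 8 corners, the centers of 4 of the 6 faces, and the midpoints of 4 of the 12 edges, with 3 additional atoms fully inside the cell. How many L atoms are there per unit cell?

Corner atoms are shared by 8 cells (1/8 each), face atoms by 2 (1/2 each), edge atoms by 4 (1/4 each), interior atoms are unshared.
Net atoms = 8 × 1/8 + 4 × 1/2 + 4 × 1/4 + 3 = 1 + 2 + 1 + 3 = 7.

7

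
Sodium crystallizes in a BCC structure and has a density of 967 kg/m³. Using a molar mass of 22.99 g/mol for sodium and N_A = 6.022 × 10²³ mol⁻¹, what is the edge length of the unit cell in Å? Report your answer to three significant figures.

With Z = 2 atoms per BCC cell, a³ = Z·M/(N_A·ρ) = 2 × 22.99 / (6.022 × 10²³ × 0.9670 g/cm³) = 7.896 × 10^-23 cm³.
a = (7.896 × 10^-23)^(1/3) = 4.290 × 10^-8 cm = 4.29 Å.

4.29 Å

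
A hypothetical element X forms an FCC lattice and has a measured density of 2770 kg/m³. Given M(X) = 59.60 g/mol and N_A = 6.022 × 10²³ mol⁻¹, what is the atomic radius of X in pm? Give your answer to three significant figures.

185 pm

For an FCC cell (Z = 4), a³ = Z·M/(N_A·ρ) = 4 × 59.60 / (6.022 × 10²³ × 2.770) = 1.429 × 10^-22 cm³, so a = 5.228 × 10^-8 cm = 522.8 pm.
Atoms touch along the face diagonal, so √2·a = 4r, so r = 0.3536 × a = 185 pm.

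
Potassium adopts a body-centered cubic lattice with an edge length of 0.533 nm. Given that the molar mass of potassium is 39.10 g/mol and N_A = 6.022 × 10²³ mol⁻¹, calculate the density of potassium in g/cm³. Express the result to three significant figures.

A BCC unit cell contains Z = 2 atoms.
Cell volume: a³ = (0.533 nm)³ = (5.330 × 10^-8 cm)³ = 1.514 × 10^-22 cm³.
ρ = Z·M/(N_A·a³) = 2 × 39.10 / (6.022 × 10²³ × 1.514 × 10^-22) = 0.8576 g/cm³.

0.858 g/cm³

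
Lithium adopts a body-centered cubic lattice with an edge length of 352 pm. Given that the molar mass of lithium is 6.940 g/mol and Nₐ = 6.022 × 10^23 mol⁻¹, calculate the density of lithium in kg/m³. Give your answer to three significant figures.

528 kg/m³

A BCC unit cell contains Z = 2 atoms.
Cell volume: a³ = (352 pm)³ = (3.520 × 10^-8 cm)³ = 4.361 × 10^-23 cm³.
ρ = Z·M/(N_A·a³) = 2 × 6.940 / (6.022 × 10²³ × 4.361 × 10^-23) = 0.5285 g/cm³ = 528 kg/m³.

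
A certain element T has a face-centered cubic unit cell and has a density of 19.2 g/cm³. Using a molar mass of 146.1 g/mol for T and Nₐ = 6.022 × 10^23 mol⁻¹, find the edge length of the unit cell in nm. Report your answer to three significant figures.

With Z = 4 atoms per FCC cell, a³ = Z·M/(N_A·ρ) = 4 × 146.1 / (6.022 × 10²³ × 19.20 g/cm³) = 5.054 × 10^-23 cm³.
a = (5.054 × 10^-23)^(1/3) = 3.697 × 10^-8 cm = 0.370 nm.

0.370 nm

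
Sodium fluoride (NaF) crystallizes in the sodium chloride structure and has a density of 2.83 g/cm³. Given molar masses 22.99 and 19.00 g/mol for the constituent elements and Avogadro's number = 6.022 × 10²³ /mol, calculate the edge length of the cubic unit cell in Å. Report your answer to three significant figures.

M(NaF) = 41.99 g/mol; Z = 4 formula units per cell.
a³ = Z·M/(N_A·ρ) = 4 × 41.99 / (6.022 × 10²³ × 2.83) = 9.856 × 10^-23 cm³, so a = 4.619 × 10^-8 cm = 4.62 Å.

4.62 Å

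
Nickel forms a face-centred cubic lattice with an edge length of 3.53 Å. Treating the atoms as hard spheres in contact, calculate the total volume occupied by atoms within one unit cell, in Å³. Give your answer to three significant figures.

In an FCC lattice atoms touch along the face diagonal, so √2·a = 4r, so r = 0.3536a = 1.248 Å.
V_atoms = Z × (4/3)πr³ = 4 × (4/3)π × (1.248)³ = 32.6 Å³.

32.6 Å³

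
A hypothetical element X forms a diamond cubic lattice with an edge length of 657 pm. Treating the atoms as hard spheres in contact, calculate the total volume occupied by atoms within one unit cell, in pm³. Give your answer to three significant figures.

9.64 × 10^7 pm³

In a diamond cubic lattice nearest neighbors lie along the body diagonal with √3·a = 8r, so r = 0.2165a = 142.2 pm.
V_atoms = Z × (4/3)πr³ = 8 × (4/3)π × (142.2)³ = 9.64 × 10^7 pm³.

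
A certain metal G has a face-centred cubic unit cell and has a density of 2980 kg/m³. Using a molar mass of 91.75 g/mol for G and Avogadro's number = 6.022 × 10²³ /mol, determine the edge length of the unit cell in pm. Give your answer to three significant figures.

589 pm

With Z = 4 atoms per FCC cell, a³ = Z·M/(N_A·ρ) = 4 × 91.75 / (6.022 × 10²³ × 2.980 g/cm³) = 2.045 × 10^-22 cm³.
a = (2.045 × 10^-22)^(1/3) = 5.892 × 10^-8 cm = 589 pm.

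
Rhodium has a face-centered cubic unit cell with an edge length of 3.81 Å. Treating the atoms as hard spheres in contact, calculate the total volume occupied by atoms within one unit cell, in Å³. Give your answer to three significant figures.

41.0 Å³

In an FCC lattice atoms touch along the face diagonal, so √2·a = 4r, so r = 0.3536a = 1.347 Å.
V_atoms = Z × (4/3)πr³ = 4 × (4/3)π × (1.347)³ = 41.0 Å³.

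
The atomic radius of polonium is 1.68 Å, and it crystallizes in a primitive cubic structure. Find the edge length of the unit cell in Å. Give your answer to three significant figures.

In a simple cubic lattice, atoms touch along the cell edge, so a = 2r.
a = 2r = 2 × 1.68 = 3.36 Å.

3.36 Å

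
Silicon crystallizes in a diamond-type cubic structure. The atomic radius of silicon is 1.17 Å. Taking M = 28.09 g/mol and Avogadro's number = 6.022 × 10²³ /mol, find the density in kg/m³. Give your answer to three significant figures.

In a diamond cubic lattice, nearest neighbors lie along the body diagonal with √3·a = 8r, giving a = 5.404 Å = 5.404 × 10^-8 cm.
With Z = 8, ρ = Z·M/(N_A·a³) = 8 × 28.09 / (6.022 × 10²³ × 1.578 × 10^-22) = 2.365 g/cm³ = 2360 kg/m³.

2360 kg/m³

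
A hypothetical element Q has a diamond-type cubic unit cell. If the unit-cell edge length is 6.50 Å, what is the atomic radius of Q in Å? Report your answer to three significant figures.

In a diamond cubic lattice, nearest neighbors lie along the body diagonal with √3·a = 8r.
r = √3·a/8 = 1.7321 × 6.50 / 8 = 1.41 Å.

1.41 Å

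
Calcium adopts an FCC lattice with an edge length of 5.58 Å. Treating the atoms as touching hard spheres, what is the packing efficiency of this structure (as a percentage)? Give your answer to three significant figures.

74.0%

In an FCC lattice atoms touch along the face diagonal, so √2·a = 4r, so r = 0.3536a = 1.973 Å.
Packing fraction = Z·(4/3)πr³ / a³ = 4 × (4/3)π × (1.973)³ / (5.58)³ = 0.7405 = 74.0%.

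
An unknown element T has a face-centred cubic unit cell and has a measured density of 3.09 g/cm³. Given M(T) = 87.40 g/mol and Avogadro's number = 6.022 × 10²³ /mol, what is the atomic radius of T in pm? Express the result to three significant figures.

202 pm

For an FCC cell (Z = 4), a³ = Z·M/(N_A·ρ) = 4 × 87.40 / (6.022 × 10²³ × 3.090) = 1.879 × 10^-22 cm³, so a = 5.727 × 10^-8 cm = 572.7 pm.
Atoms touch along the face diagonal, so √2·a = 4r, so r = 0.3536 × a = 202 pm.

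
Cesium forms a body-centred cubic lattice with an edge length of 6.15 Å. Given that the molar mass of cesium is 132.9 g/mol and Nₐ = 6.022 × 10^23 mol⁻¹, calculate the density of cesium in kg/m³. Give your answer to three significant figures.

1900 kg/m³

A BCC unit cell contains Z = 2 atoms.
Cell volume: a³ = (6.15 Å)³ = (6.150 × 10^-8 cm)³ = 2.326 × 10^-22 cm³.
ρ = Z·M/(N_A·a³) = 2 × 132.9 / (6.022 × 10²³ × 2.326 × 10^-22) = 1.898 g/cm³ = 1900 kg/m³.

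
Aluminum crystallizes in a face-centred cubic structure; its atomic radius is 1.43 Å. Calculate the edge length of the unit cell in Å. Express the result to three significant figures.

4.04 Å

In an FCC lattice, atoms touch along the face diagonal, so √2·a = 4r.
a = 4r/√2 = 4 × 1.43 / 1.4142 = 4.04 Å.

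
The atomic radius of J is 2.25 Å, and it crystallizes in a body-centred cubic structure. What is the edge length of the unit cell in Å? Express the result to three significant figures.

In a BCC lattice, atoms touch along the body diagonal, so √3·a = 4r.
a = 4r/√3 = 4 × 2.25 / 1.7321 = 5.20 Å.

5.20 Å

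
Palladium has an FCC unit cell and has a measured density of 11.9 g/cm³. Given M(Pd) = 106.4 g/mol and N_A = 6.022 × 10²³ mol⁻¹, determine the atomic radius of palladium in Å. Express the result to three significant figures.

1.38 Å

For an FCC cell (Z = 4), a³ = Z·M/(N_A·ρ) = 4 × 106.4 / (6.022 × 10²³ × 11.90) = 5.939 × 10^-23 cm³, so a = 3.902 × 10^-8 cm = 3.902 Å.
Atoms touch along the face diagonal, so √2·a = 4r, so r = 0.3536 × a = 1.38 Å.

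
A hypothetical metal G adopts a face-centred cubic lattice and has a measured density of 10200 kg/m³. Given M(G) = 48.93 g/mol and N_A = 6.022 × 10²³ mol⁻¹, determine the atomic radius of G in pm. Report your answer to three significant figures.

112 pm

For an FCC cell (Z = 4), a³ = Z·M/(N_A·ρ) = 4 × 48.93 / (6.022 × 10²³ × 10.20) = 3.186 × 10^-23 cm³, so a = 3.170 × 10^-8 cm = 317.0 pm.
Atoms touch along the face diagonal, so √2·a = 4r, so r = 0.3536 × a = 112 pm.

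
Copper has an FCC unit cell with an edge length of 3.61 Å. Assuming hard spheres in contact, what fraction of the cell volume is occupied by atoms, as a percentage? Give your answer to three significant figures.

In an FCC lattice atoms touch along the face diagonal, so √2·a = 4r, so r = 0.3536a = 1.276 Å.
Packing fraction = Z·(4/3)πr³ / a³ = 4 × (4/3)π × (1.276)³ / (3.61)³ = 0.7405 = 74.0%.

74.0%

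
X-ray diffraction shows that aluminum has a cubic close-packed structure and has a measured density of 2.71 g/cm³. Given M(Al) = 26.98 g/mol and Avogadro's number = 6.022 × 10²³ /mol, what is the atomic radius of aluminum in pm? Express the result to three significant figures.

For an FCC cell (Z = 4), a³ = Z·M/(N_A·ρ) = 4 × 26.98 / (6.022 × 10²³ × 2.710) = 6.613 × 10^-23 cm³, so a = 4.044 × 10^-8 cm = 404.4 pm.
Atoms touch along the face diagonal, so √2·a = 4r, so r = 0.3536 × a = 143 pm.

143 pm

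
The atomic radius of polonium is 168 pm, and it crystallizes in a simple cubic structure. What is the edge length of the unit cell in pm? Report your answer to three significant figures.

336 pm

In a simple cubic lattice, atoms touch along the cell edge, so a = 2r.
a = 2r = 2 × 168 = 336 pm.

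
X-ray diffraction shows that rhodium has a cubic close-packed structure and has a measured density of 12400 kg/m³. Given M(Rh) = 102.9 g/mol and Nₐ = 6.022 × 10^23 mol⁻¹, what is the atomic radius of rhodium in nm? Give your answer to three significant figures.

For an FCC cell (Z = 4), a³ = Z·M/(N_A·ρ) = 4 × 102.9 / (6.022 × 10²³ × 12.40) = 5.512 × 10^-23 cm³, so a = 3.806 × 10^-8 cm = 0.3806 nm.
Atoms touch along the face diagonal, so √2·a = 4r, so r = 0.3536 × a = 0.135 nm.

0.135 nm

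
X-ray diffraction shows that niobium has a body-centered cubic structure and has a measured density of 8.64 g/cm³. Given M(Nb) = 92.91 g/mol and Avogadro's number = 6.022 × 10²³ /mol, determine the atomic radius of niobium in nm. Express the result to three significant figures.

For a BCC cell (Z = 2), a³ = Z·M/(N_A·ρ) = 2 × 92.91 / (6.022 × 10²³ × 8.640) = 3.571 × 10^-23 cm³, so a = 3.293 × 10^-8 cm = 0.3293 nm.
Atoms touch along the body diagonal, so √3·a = 4r, so r = 0.4330 × a = 0.143 nm.

0.143 nm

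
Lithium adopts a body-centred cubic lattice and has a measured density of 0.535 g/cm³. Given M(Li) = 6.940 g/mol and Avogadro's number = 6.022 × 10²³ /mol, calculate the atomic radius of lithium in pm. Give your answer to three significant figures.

152 pm

For a BCC cell (Z = 2), a³ = Z·M/(N_A·ρ) = 2 × 6.940 / (6.022 × 10²³ × 0.5350) = 4.308 × 10^-23 cm³, so a = 3.506 × 10^-8 cm = 350.6 pm.
Atoms touch along the body diagonal, so √3·a = 4r, so r = 0.4330 × a = 152 pm.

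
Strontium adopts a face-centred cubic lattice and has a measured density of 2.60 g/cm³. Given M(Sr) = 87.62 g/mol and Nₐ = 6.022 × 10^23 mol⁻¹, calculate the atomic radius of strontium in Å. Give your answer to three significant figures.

2.15 Å

For an FCC cell (Z = 4), a³ = Z·M/(N_A·ρ) = 4 × 87.62 / (6.022 × 10²³ × 2.600) = 2.238 × 10^-22 cm³, so a = 6.072 × 10^-8 cm = 6.072 Å.
Atoms touch along the face diagonal, so √2·a = 4r, so r = 0.3536 × a = 2.15 Å.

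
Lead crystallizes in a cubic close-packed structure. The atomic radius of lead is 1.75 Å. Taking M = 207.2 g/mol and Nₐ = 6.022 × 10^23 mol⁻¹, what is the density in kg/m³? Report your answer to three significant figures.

11300 kg/m³

In an FCC lattice, atoms touch along the face diagonal, so √2·a = 4r, giving a = 4.950 Å = 4.950 × 10^-8 cm.
With Z = 4, ρ = Z·M/(N_A·a³) = 4 × 207.2 / (6.022 × 10²³ × 1.213 × 10^-22) = 11.35 g/cm³ = 11300 kg/m³.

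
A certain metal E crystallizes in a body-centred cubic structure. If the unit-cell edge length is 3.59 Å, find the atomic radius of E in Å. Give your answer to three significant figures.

In a BCC lattice, atoms touch along the body diagonal, so √3·a = 4r.
r = √3·a/4 = 1.7321 × 3.59 / 4 = 1.55 Å.

1.55 Å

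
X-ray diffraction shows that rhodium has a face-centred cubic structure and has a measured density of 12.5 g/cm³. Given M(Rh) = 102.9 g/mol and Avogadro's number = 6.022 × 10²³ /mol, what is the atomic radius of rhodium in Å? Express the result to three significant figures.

1.34 Å

For an FCC cell (Z = 4), a³ = Z·M/(N_A·ρ) = 4 × 102.9 / (6.022 × 10²³ × 12.50) = 5.468 × 10^-23 cm³, so a = 3.796 × 10^-8 cm = 3.796 Å.
Atoms touch along the face diagonal, so √2·a = 4r, so r = 0.3536 × a = 1.34 Å.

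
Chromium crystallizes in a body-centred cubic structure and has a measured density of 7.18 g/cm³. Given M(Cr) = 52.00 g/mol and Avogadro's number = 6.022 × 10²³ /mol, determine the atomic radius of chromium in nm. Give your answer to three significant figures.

For a BCC cell (Z = 2), a³ = Z·M/(N_A·ρ) = 2 × 52.00 / (6.022 × 10²³ × 7.180) = 2.405 × 10^-23 cm³, so a = 2.887 × 10^-8 cm = 0.2887 nm.
Atoms touch along the body diagonal, so √3·a = 4r, so r = 0.4330 × a = 0.125 nm.

0.125 nm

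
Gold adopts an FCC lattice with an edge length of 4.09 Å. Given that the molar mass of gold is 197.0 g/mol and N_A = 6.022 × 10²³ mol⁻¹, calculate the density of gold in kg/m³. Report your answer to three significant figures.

19100 kg/m³

An FCC unit cell contains Z = 4 atoms.
Cell volume: a³ = (4.09 Å)³ = (4.090 × 10^-8 cm)³ = 6.842 × 10^-23 cm³.
ρ = Z·M/(N_A·a³) = 4 × 197.0 / (6.022 × 10²³ × 6.842 × 10^-23) = 19.13 g/cm³ = 19100 kg/m³.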